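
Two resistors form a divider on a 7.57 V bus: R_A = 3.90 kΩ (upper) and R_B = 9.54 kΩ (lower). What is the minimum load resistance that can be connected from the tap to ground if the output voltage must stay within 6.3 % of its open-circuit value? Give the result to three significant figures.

Output resistance R_th = R_A‖R_B = (3.90 × 9.54)/13.44 = 2.768 kΩ.
The fractional drop is R_th/(R_th + R_L); requiring this ≤ 0.0630 gives R_L ≥ R_th(1/0.0630 − 1) = 2.768 × 14.87 = 41.2 kΩ.

R_L(min) ≈ 41.2 kΩ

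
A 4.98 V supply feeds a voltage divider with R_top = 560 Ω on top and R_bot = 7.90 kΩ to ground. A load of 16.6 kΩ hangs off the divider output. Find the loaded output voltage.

V_out ≈ 4.51 V

The load sits in parallel with R_bot: R_bot‖R_L = (7900 × 16600) / (7900 + 16600) = 5353 Ω.
V_out = 4.98 × 5353 / (560 + 5353) = 4.98 × 5353/5913 = 4.51 V.
(Unloaded it would have been 4.65 V.)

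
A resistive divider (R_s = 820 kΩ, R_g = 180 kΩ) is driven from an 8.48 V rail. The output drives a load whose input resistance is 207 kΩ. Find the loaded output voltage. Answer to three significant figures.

The load sits in parallel with R_g: R_g‖R_L = (180 × 207) / (180 + 207) = 96.28 kΩ.
V_out = 8.48 × 96.28 / (820 + 96.28) = 8.48 × 96.28/916.3 = 0.891 V.

V_out ≈ 0.891 V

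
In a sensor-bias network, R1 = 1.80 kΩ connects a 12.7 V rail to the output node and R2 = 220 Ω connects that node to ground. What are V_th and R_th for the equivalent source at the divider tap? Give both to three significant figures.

V_th = 1.38 V, R_th = 196 Ω

V_th is the open-circuit tap voltage: 12.7 × 220/(1800 + 220) = 1.38 V.
With the supply zeroed, R1 and R2 appear in parallel from the tap: R_th = R1‖R2 = (1800 × 220)/2020 = 196 Ω.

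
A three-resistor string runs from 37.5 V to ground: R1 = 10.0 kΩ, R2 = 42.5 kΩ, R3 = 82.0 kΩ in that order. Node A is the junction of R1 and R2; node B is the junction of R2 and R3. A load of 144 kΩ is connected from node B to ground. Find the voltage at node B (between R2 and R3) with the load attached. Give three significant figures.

At node B, R3 is in parallel with the load: R3‖R_L = 52.25 kΩ.
Below node A the resistance is R2 + (R3‖R_L) = 94.75 kΩ, so V_A = 37.5 × 94.75/104.7 = 33.92 V.
Then V_B = V_A × (R3‖R_L)/(R2 + R3‖R_L) = 33.92 × 52.25/94.75 = 18.7 V.

V ≈ 18.7 V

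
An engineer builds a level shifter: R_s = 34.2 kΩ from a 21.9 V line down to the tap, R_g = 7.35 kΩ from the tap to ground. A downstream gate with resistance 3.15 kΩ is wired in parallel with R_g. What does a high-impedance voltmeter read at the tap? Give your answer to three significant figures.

V_out ≈ 1.33 V

The load sits in parallel with R_g: R_g‖R_L = (7.35 × 3.15) / (7.35 + 3.15) = 2.205 kΩ.
V_out = 21.9 × 2.205 / (34.2 + 2.205) = 21.9 × 2.205/36.41 = 1.33 V.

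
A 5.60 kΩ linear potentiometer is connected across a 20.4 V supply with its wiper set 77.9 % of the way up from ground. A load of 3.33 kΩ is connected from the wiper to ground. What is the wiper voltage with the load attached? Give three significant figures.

The wiper splits the pot into (1−α)R = 1.238 kΩ above and αR = 4.362 kΩ below.
Lower section ‖ load = 1.888 kΩ.
V_wiper = 20.4 × 1.888/(1.238 + 1.888) = 12.3 V.

V ≈ 12.3 V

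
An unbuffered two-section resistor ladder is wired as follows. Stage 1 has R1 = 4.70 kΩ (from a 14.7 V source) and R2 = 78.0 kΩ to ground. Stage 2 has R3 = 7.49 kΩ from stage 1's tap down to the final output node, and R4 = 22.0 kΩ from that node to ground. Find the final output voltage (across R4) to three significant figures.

Stage 2 presents R3+R4 = 29.49 kΩ as a load on stage 1's tap.
Stage 1's lower leg becomes R2‖(R3+R4) = 21.40 kΩ, so V_mid = 14.7 × 21.40/26.10 = 12.05 V.
Stage 2 is itself unloaded: V_out = V_mid × R4/(R3+R4) = 12.05 × 22.0/29.49 = 8.99 V.

V_out ≈ 8.99 V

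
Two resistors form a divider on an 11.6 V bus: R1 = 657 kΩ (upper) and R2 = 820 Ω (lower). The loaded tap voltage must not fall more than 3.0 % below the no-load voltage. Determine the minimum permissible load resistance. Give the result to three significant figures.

Output resistance R_th = R1‖R2 = (657000 × 820)/657800 = 819.0 Ω.
The fractional drop is R_th/(R_th + R_L); requiring this ≤ 0.0300 gives R_L ≥ R_th(1/0.0300 − 1) = 819.0 × 32.33 = 26.5 kΩ.

R_L(min) ≈ 26.5 kΩ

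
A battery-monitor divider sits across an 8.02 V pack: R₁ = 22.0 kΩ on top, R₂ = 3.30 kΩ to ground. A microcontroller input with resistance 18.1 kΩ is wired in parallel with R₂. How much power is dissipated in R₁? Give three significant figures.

P ≈ 2.30 mW

Total resistance from the source is R₁ + (R₂‖R_L) = 24.79 kΩ, so I = 8.02/24.79 kΩ = 0.3235 mA.
P = I²·R₁ = (0.3235 mA)² × 22.0 kΩ = 2.30 mW.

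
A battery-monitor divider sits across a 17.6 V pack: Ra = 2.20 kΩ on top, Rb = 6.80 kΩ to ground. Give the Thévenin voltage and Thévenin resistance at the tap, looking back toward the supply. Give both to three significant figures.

V_th is the open-circuit tap voltage: 17.6 × 6.80/(2.20 + 6.80) = 13.3 V.
With the supply zeroed, Ra and Rb appear in parallel from the tap: R_th = Ra‖Rb = (2.20 × 6.80)/9.000 = 1.66 kΩ.

V_th = 13.3 V, R_th = 1.66 kΩ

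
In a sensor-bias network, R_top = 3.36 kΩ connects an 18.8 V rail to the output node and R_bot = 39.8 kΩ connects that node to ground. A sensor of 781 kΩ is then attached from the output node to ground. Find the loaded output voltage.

V_out ≈ 17.3 V

The load sits in parallel with R_bot: R_bot‖R_L = (39.8 × 781) / (39.8 + 781) = 37.87 kΩ.
V_out = 18.8 × 37.87 / (3.36 + 37.87) = 18.8 × 37.87/41.23 = 17.3 V.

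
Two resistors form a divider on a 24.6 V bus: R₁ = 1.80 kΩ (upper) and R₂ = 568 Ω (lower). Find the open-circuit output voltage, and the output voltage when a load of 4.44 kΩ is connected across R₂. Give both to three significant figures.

Unloaded: 5.90 V; loaded: 5.38 V

Open-circuit: V = 24.6 × 568/(1800 + 568) = 5.90 V.
With the load, R₂ becomes R₂‖R_L = 503.6 Ω, so V = 24.6 × 503.6/2304 = 5.38 V.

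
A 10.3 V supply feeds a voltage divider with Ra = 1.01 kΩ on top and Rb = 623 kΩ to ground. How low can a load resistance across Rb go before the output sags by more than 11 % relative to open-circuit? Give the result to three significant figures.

Output resistance R_th = Ra‖Rb = (1.01 × 623)/624.0 = 1.008 kΩ.
The fractional drop is R_th/(R_th + R_L); requiring this ≤ 0.110 gives R_L ≥ R_th(1/0.110 − 1) = 1.008 × 8.091 = 8.16 kΩ.

R_L(min) ≈ 8.16 kΩ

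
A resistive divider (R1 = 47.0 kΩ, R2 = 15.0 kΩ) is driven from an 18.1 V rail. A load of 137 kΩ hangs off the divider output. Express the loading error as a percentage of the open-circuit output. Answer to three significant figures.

7.66 %

The divider's output (Thévenin) resistance is R1‖R2 = 11.37 kΩ.
Fractional drop under load = R_th/(R_th + R_L) = 11.37 / (11.37 + 137) = 0.07664.
So the output falls by 7.66 %.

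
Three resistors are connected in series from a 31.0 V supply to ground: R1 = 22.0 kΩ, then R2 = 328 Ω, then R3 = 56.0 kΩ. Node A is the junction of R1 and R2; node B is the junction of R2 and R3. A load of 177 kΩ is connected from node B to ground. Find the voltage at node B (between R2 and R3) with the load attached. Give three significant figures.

V ≈ 20.3 V

At node B, R3 is in parallel with the load: R3‖R_L = 42540 Ω.
Below node A the resistance is R2 + (R3‖R_L) = 42870 Ω, so V_A = 31.0 × 42870/64870 = 20.49 V.
Then V_B = V_A × (R3‖R_L)/(R2 + R3‖R_L) = 20.49 × 42540/42870 = 20.3 V.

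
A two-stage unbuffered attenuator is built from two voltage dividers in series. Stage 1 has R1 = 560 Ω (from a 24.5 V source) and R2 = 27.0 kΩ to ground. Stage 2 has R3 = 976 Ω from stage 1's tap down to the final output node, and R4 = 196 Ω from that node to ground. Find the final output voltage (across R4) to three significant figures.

Stage 2 presents R3+R4 = 1172 Ω as a load on stage 1's tap.
Stage 1's lower leg becomes R2‖(R3+R4) = 1123 Ω, so V_mid = 24.5 × 1123/1683 = 16.35 V.
Stage 2 is itself unloaded: V_out = V_mid × R4/(R3+R4) = 16.35 × 196/1172 = 2.73 V.

V_out ≈ 2.73 V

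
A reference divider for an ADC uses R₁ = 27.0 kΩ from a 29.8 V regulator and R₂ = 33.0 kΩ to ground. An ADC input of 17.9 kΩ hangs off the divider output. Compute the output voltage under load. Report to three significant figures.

The load sits in parallel with R₂: R₂‖R_L = (33.0 × 17.9) / (33.0 + 17.9) = 11.61 kΩ.
V_out = 29.8 × 11.61 / (27.0 + 11.61) = 29.8 × 11.61/38.61 = 8.96 V.

V_out ≈ 8.96 V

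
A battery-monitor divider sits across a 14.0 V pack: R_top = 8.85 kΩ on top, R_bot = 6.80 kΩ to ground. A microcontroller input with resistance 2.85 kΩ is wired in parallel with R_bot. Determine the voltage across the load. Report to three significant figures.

The load sits in parallel with R_bot: R_bot‖R_L = (6.80 × 2.85) / (6.80 + 2.85) = 2.008 kΩ.
V_out = 14.0 × 2.008 / (8.85 + 2.008) = 14.0 × 2.008/10.86 = 2.59 V.

V_out ≈ 2.59 V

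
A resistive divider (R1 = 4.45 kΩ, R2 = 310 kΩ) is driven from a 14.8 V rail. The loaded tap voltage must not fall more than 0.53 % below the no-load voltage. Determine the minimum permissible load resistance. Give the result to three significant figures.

Output resistance R_th = R1‖R2 = (4.45 × 310)/314.4 = 4.387 kΩ.
The fractional drop is R_th/(R_th + R_L); requiring this ≤ 0.00530 gives R_L ≥ R_th(1/0.00530 − 1) = 4.387 × 187.7 = 823 kΩ.

R_L(min) ≈ 823 kΩ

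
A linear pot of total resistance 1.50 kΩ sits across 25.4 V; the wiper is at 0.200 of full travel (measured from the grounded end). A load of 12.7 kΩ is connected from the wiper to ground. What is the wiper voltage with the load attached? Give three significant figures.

V ≈ 4.99 V

The wiper splits the pot into (1−α)R = 1200 Ω above and αR = 300.0 Ω below.
Lower section ‖ load = 293.1 Ω.
V_wiper = 25.4 × 293.1/(1200 + 293.1) = 4.99 V.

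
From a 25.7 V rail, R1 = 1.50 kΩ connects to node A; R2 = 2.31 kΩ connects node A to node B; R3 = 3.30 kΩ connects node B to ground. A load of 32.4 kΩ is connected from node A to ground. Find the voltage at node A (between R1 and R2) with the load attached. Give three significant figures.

Below node A the series string R2+R3 = 5.610 kΩ sits in parallel with the 32.4 kΩ load: 4.782 kΩ.
V_A = 25.7 × 4.782/(1.50 + 4.782) = 19.6 V.

V ≈ 19.6 V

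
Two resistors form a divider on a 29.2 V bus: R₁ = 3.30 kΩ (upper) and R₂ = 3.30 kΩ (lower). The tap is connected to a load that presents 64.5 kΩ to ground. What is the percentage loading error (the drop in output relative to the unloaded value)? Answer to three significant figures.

2.49 %

The divider's output (Thévenin) resistance is R₁‖R₂ = 1.650 kΩ.
Fractional drop under load = R_th/(R_th + R_L) = 1.650 / (1.650 + 64.5) = 0.02494.
So the output falls by 2.49 %.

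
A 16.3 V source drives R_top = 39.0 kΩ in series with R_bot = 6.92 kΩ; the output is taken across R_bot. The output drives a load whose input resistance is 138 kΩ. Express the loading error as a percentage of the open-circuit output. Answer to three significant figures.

4.08 %

The divider's output (Thévenin) resistance is R_top‖R_bot = 5.877 kΩ.
Fractional drop under load = R_th/(R_th + R_L) = 5.877 / (5.877 + 138) = 0.04085.
So the output falls by 4.08 %.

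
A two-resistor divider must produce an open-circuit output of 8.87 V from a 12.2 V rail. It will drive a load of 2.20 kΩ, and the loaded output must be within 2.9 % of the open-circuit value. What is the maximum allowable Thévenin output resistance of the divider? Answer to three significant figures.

Loading drop = R_th/(R_th + R_L) ≤ 0.0290, so R_th ≤ R_L · ε/(1−ε) = 2.20 kΩ × 0.0290/0.9710 = 65.7 Ω.

R_th ≤ 65.7 Ω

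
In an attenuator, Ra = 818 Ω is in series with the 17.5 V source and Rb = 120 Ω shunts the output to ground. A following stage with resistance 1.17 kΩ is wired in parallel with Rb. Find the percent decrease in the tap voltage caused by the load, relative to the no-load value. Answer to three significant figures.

8.21 %

The divider's output (Thévenin) resistance is Ra‖Rb = 104.6 Ω.
Fractional drop under load = R_th/(R_th + R_L) = 104.6 / (104.6 + 1170) = 0.08210.
So the output falls by 8.21 %.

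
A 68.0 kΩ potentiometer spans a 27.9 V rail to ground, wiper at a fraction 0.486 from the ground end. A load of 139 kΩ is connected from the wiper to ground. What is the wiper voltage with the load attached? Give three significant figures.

The wiper splits the pot into (1−α)R = 34.95 kΩ above and αR = 33.05 kΩ below.
Lower section ‖ load = 26.70 kΩ.
V_wiper = 27.9 × 26.70/(34.95 + 26.70) = 12.1 V.

V ≈ 12.1 V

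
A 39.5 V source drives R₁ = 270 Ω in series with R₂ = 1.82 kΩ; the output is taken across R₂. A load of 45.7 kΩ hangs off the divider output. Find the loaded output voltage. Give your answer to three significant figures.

V_out ≈ 34.2 V

The load sits in parallel with R₂: R₂‖R_L = (1820 × 45700) / (1820 + 45700) = 1750 Ω.
V_out = 39.5 × 1750 / (270 + 1750) = 39.5 × 1750/2020 = 34.2 V.
(Unloaded it would have been 34.4 V.)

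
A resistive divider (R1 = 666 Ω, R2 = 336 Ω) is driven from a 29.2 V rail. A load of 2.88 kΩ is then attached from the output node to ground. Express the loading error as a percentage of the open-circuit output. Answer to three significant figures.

7.20 %

The divider's output (Thévenin) resistance is R1‖R2 = 223.3 Ω.
Fractional drop under load = R_th/(R_th + R_L) = 223.3 / (223.3 + 2880) = 0.07196.
So the output falls by 7.20 %.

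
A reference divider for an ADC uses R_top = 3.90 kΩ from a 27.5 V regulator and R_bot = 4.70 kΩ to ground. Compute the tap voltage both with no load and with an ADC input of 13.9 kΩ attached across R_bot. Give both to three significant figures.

Unloaded: 15.0 V; loaded: 13.0 V

Open-circuit: V = 27.5 × 4.70/(3.90 + 4.70) = 15.0 V.
With the load, R_bot becomes R_bot‖R_L = 3.512 kΩ, so V = 27.5 × 3.512/7.412 = 13.0 V.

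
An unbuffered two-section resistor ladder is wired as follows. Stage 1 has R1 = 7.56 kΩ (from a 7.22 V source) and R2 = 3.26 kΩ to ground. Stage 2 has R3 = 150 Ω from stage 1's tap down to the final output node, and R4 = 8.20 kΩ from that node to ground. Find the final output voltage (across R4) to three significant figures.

V_out ≈ 1.68 V

Stage 2 presents R3+R4 = 8350 Ω as a load on stage 1's tap.
Stage 1's lower leg becomes R2‖(R3+R4) = 2345 Ω, so V_mid = 7.22 × 2345/9905 = 1.709 V.
Stage 2 is itself unloaded: V_out = V_mid × R4/(R3+R4) = 1.709 × 8200/8350 = 1.68 V.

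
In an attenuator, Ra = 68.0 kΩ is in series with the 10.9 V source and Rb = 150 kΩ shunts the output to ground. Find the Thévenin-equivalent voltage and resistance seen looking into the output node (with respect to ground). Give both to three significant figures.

V_th is the open-circuit tap voltage: 10.9 × 150/(68.0 + 150) = 7.50 V.
With the supply zeroed, Ra and Rb appear in parallel from the tap: R_th = Ra‖Rb = (68.0 × 150)/218.0 = 46.8 kΩ.

V_th = 7.50 V, R_th = 46.8 kΩ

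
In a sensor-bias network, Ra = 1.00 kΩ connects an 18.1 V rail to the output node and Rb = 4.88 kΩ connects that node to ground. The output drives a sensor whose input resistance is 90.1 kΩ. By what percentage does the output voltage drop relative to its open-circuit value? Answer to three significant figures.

The divider's output (Thévenin) resistance is Ra‖Rb = 0.8299 kΩ.
Fractional drop under load = R_th/(R_th + R_L) = 0.8299 / (0.8299 + 90.1) = 0.009127.
So the output falls by 0.913 %.

0.913 %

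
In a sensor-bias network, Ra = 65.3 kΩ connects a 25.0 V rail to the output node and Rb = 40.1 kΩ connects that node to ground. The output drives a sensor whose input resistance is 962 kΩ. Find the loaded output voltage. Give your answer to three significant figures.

V_out ≈ 9.27 V

The load sits in parallel with Rb: Rb‖R_L = (40.1 × 962) / (40.1 + 962) = 38.50 kΩ.
V_out = 25.0 × 38.50 / (65.3 + 38.50) = 25.0 × 38.50/103.8 = 9.27 V.
(Unloaded it would have been 9.51 V.)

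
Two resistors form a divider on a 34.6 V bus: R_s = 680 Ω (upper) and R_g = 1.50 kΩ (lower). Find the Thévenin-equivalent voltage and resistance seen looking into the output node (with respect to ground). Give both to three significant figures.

V_th = 23.8 V, R_th = 468 Ω

V_th is the open-circuit tap voltage: 34.6 × 1500/(680 + 1500) = 23.8 V.
With the supply zeroed, R_s and R_g appear in parallel from the tap: R_th = R_s‖R_g = (680 × 1500)/2180 = 468 Ω.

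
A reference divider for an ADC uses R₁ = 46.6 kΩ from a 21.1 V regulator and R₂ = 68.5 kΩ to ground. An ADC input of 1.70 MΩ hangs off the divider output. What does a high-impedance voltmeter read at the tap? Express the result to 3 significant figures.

V_out ≈ 12.4 V

The load sits in parallel with R₂: R₂‖R_L = (68.5 × 1700) / (68.5 + 1700) = 65.85 kΩ.
V_out = 21.1 × 65.85 / (46.6 + 65.85) = 21.1 × 65.85/112.4 = 12.4 V.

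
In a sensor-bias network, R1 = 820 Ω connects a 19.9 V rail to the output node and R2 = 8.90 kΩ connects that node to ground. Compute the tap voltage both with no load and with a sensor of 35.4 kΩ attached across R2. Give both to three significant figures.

Unloaded: 18.2 V; loaded: 17.8 V

Open-circuit: V = 19.9 × 8900/(820 + 8900) = 18.2 V.
With the load, R2 becomes R2‖R_L = 7112 Ω, so V = 19.9 × 7112/7932 = 17.8 V.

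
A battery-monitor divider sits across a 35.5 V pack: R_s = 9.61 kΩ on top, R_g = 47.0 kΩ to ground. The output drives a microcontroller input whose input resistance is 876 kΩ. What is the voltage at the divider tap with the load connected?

V_out ≈ 29.2 V

The load sits in parallel with R_g: R_g‖R_L = (47.0 × 876) / (47.0 + 876) = 44.61 kΩ.
V_out = 35.5 × 44.61 / (9.61 + 44.61) = 35.5 × 44.61/54.22 = 29.2 V.
(Unloaded it would have been 29.5 V.)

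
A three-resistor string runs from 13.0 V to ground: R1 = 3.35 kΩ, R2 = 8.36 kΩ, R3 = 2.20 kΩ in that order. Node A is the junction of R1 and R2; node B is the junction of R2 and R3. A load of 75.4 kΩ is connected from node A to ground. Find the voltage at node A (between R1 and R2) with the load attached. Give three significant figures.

V ≈ 9.55 V

Below node A the series string R2+R3 = 10.56 kΩ sits in parallel with the 75.4 kΩ load: 9.263 kΩ.
V_A = 13.0 × 9.263/(3.35 + 9.263) = 9.55 V.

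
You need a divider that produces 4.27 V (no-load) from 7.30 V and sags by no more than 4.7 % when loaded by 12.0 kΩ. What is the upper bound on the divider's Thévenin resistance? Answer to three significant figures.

R_th ≤ 592 Ω

Loading drop = R_th/(R_th + R_L) ≤ 0.0470, so R_th ≤ R_L · ε/(1−ε) = 12.0 kΩ × 0.0470/0.9530 = 592 Ω.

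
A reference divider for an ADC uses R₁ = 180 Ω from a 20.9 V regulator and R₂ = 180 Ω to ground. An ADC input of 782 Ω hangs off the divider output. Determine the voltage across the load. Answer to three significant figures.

V_out ≈ 9.37 V

The load sits in parallel with R₂: R₂‖R_L = (180 × 782) / (180 + 782) = 146.3 Ω.
V_out = 20.9 × 146.3 / (180 + 146.3) = 20.9 × 146.3/326.3 = 9.37 V.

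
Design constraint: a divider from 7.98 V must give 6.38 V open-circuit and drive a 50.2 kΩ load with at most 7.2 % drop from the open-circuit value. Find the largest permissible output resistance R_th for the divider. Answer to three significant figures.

Loading drop = R_th/(R_th + R_L) ≤ 0.0720, so R_th ≤ R_L · ε/(1−ε) = 50.2 kΩ × 0.0720/0.9280 = 3.89 kΩ.
(Any R1, R2 with R2/(R1+R2) = 0.799 and R1‖R2 ≤ 3.89 kΩ will meet the spec.)

R_th ≤ 3.89 kΩ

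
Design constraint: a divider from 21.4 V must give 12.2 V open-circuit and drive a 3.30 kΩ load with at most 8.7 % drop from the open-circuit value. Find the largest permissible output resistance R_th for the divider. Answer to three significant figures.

R_th ≤ 314 Ω

Loading drop = R_th/(R_th + R_L) ≤ 0.0870, so R_th ≤ R_L · ε/(1−ε) = 3.30 kΩ × 0.0870/0.9130 = 314 Ω.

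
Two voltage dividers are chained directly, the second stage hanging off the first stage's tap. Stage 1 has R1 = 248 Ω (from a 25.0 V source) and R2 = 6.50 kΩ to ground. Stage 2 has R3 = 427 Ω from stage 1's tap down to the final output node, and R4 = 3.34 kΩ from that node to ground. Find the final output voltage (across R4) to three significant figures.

V_out ≈ 20.1 V

Stage 2 presents R3+R4 = 3767 Ω as a load on stage 1's tap.
Stage 1's lower leg becomes R2‖(R3+R4) = 2385 Ω, so V_mid = 25.0 × 2385/2633 = 22.65 V.
Stage 2 is itself unloaded: V_out = V_mid × R4/(R3+R4) = 22.65 × 3340/3767 = 20.1 V.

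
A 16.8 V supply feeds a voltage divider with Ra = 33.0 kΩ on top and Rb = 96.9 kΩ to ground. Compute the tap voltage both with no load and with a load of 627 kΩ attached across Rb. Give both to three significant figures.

Open-circuit: V = 16.8 × 96.9/(33.0 + 96.9) = 12.5 V.
With the load, Rb becomes Rb‖R_L = 83.93 kΩ, so V = 16.8 × 83.93/116.9 = 12.1 V.

Unloaded: 12.5 V; loaded: 12.1 V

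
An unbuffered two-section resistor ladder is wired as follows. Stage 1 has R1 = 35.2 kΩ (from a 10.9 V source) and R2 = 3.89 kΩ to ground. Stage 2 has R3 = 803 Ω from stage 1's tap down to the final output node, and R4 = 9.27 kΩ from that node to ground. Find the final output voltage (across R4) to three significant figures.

Stage 2 presents R3+R4 = 10070 Ω as a load on stage 1's tap.
Stage 1's lower leg becomes R2‖(R3+R4) = 2806 Ω, so V_mid = 10.9 × 2806/38010 = 0.8048 V.
Stage 2 is itself unloaded: V_out = V_mid × R4/(R3+R4) = 0.8048 × 9270/10070 = 0.741 V.

V_out ≈ 0.741 V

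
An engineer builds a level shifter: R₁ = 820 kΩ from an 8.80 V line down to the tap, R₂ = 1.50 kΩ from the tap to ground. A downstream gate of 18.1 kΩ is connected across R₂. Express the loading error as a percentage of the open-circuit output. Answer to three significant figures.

7.64 %

The divider's output (Thévenin) resistance is R₁‖R₂ = 1.497 kΩ.
Fractional drop under load = R_th/(R_th + R_L) = 1.497 / (1.497 + 18.1) = 0.07640.
So the output falls by 7.64 %.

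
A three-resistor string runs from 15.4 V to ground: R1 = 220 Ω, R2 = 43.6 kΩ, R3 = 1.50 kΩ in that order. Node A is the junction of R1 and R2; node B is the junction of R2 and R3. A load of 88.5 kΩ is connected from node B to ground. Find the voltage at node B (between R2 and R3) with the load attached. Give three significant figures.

At node B, R3 is in parallel with the load: R3‖R_L = 1475 Ω.
Below node A the resistance is R2 + (R3‖R_L) = 45080 Ω, so V_A = 15.4 × 45080/45300 = 15.33 V.
Then V_B = V_A × (R3‖R_L)/(R2 + R3‖R_L) = 15.33 × 1475/45080 = 0.501 V.

V ≈ 0.501 V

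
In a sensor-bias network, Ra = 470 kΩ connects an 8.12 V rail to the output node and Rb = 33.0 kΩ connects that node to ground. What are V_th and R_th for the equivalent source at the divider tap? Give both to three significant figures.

V_th = 0.533 V, R_th = 30.8 kΩ

V_th is the open-circuit tap voltage: 8.12 × 33.0/(470 + 33.0) = 0.533 V.
With the supply zeroed, Ra and Rb appear in parallel from the tap: R_th = Ra‖Rb = (470 × 33.0)/503.0 = 30.8 kΩ.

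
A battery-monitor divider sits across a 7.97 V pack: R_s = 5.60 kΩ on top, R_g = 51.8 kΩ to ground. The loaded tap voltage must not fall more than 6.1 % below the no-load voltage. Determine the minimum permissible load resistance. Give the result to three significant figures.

Output resistance R_th = R_s‖R_g = (5.60 × 51.8)/57.40 = 5.054 kΩ.
The fractional drop is R_th/(R_th + R_L); requiring this ≤ 0.0610 gives R_L ≥ R_th(1/0.0610 − 1) = 5.054 × 15.39 = 77.8 kΩ.

R_L(min) ≈ 77.8 kΩ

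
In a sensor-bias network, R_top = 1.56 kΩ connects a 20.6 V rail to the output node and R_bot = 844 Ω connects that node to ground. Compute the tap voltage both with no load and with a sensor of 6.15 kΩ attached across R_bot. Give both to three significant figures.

Open-circuit: V = 20.6 × 844/(1560 + 844) = 7.23 V.
With the load, R_bot becomes R_bot‖R_L = 742.2 Ω, so V = 20.6 × 742.2/2302 = 6.64 V.

Unloaded: 7.23 V; loaded: 6.64 V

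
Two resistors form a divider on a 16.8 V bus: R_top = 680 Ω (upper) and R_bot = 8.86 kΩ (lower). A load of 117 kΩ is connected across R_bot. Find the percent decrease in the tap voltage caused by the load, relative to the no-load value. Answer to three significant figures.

The divider's output (Thévenin) resistance is R_top‖R_bot = 631.5 Ω.
Fractional drop under load = R_th/(R_th + R_L) = 631.5 / (631.5 + 117000) = 0.005369.
So the output falls by 0.537 %.

0.537 %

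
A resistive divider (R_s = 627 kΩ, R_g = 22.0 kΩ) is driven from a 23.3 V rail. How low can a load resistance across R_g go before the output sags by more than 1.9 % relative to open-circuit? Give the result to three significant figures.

Output resistance R_th = R_s‖R_g = (627 × 22.0)/649.0 = 21.25 kΩ.
The fractional drop is R_th/(R_th + R_L); requiring this ≤ 0.0190 gives R_L ≥ R_th(1/0.0190 − 1) = 21.25 × 51.63 = 1.10 MΩ.

R_L(min) ≈ 1.10 MΩ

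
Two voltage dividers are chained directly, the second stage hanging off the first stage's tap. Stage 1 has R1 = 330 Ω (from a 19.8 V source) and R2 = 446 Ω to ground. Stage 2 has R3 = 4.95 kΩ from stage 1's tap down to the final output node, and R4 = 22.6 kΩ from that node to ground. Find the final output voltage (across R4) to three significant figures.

V_out ≈ 9.27 V

Stage 2 presents R3+R4 = 27550 Ω as a load on stage 1's tap.
Stage 1's lower leg becomes R2‖(R3+R4) = 438.9 Ω, so V_mid = 19.8 × 438.9/768.9 = 11.30 V.
Stage 2 is itself unloaded: V_out = V_mid × R4/(R3+R4) = 11.30 × 22600/27550 = 9.27 V.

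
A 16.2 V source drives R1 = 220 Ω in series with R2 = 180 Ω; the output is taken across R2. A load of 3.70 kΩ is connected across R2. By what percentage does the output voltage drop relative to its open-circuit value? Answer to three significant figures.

2.61 %

The divider's output (Thévenin) resistance is R1‖R2 = 99.00 Ω.
Fractional drop under load = R_th/(R_th + R_L) = 99.00 / (99.00 + 3700) = 0.02606.
So the output falls by 2.61 %.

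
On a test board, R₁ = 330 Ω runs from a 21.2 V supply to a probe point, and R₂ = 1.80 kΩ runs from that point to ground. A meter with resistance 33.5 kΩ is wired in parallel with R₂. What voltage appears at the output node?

The load sits in parallel with R₂: R₂‖R_L = (1800 × 33500) / (1800 + 33500) = 1708 Ω.
V_out = 21.2 × 1708 / (330 + 1708) = 21.2 × 1708/2038 = 17.8 V.

V_out ≈ 17.8 V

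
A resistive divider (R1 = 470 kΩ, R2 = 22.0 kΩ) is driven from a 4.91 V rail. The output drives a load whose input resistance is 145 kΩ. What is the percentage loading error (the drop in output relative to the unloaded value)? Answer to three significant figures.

Unloaded V = 4.91 × 22.0/492.0 = 0.21955 V.
Loaded: R2‖R_L = 19.10 kΩ, giving V = 4.91 × 19.10/489.1 = 0.19176 V.
Drop = (0.21955 − 0.19176) / 0.21955 = 12.7 %.

12.7 %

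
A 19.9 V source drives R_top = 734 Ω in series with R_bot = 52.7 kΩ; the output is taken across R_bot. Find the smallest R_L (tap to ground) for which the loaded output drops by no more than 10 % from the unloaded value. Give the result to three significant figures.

Output resistance R_th = R_top‖R_bot = (734 × 52700)/53430 = 723.9 Ω.
The fractional drop is R_th/(R_th + R_L); requiring this ≤ 0.100 gives R_L ≥ R_th(1/0.100 − 1) = 723.9 × 9.000 = 6.52 kΩ.

R_L(min) ≈ 6.52 kΩ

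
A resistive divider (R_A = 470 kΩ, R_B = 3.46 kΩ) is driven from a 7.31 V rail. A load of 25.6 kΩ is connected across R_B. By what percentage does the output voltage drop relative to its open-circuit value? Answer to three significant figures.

11.8 %

The divider's output (Thévenin) resistance is R_A‖R_B = 3.435 kΩ.
Fractional drop under load = R_th/(R_th + R_L) = 3.435 / (3.435 + 25.6) = 0.1183.
So the output falls by 11.8 %.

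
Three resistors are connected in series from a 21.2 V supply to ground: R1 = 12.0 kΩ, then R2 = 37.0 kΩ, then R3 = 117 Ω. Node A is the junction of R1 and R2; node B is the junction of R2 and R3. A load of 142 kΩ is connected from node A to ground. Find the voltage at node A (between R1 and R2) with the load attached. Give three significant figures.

V ≈ 15.1 V

Below node A the series string R2+R3 = 37120 Ω sits in parallel with the 142000 Ω load: 29430 Ω.
V_A = 21.2 × 29430/(12000 + 29430) = 15.1 V.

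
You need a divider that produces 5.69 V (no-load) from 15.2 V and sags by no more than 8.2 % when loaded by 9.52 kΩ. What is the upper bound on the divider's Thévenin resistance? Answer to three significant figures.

Loading drop = R_th/(R_th + R_L) ≤ 0.0820, so R_th ≤ R_L · ε/(1−ε) = 9.52 kΩ × 0.0820/0.9180 = 850 Ω.
(Any R1, R2 with R2/(R1+R2) = 0.374 and R1‖R2 ≤ 850 Ω will meet the spec.)

R_th ≤ 850 Ω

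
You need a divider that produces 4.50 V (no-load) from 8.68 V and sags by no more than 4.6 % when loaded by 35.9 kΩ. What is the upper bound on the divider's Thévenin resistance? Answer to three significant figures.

R_th ≤ 1.73 kΩ

Loading drop = R_th/(R_th + R_L) ≤ 0.0460, so R_th ≤ R_L · ε/(1−ε) = 35.9 kΩ × 0.0460/0.9540 = 1.73 kΩ.
(Any R1, R2 with R2/(R1+R2) = 0.518 and R1‖R2 ≤ 1.73 kΩ will meet the spec.)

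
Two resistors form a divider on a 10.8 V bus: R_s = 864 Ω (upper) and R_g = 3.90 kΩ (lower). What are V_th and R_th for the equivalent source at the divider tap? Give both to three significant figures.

V_th is the open-circuit tap voltage: 10.8 × 3900/(864 + 3900) = 8.84 V.
With the supply zeroed, R_s and R_g appear in parallel from the tap: R_th = R_s‖R_g = (864 × 3900)/4764 = 707 Ω.

V_th = 8.84 V, R_th = 707 Ω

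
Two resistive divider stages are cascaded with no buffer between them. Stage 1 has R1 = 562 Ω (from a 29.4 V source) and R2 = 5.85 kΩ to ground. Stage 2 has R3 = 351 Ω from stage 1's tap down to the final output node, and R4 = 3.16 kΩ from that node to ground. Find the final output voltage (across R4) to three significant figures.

V_out ≈ 21.1 V

Stage 2 presents R3+R4 = 3511 Ω as a load on stage 1's tap.
Stage 1's lower leg becomes R2‖(R3+R4) = 2194 Ω, so V_mid = 29.4 × 2194/2756 = 23.41 V.
Stage 2 is itself unloaded: V_out = V_mid × R4/(R3+R4) = 23.41 × 3160/3511 = 21.1 V.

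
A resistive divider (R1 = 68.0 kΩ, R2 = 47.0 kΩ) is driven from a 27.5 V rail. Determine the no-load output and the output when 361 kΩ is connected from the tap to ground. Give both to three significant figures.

Unloaded: 11.2 V; loaded: 10.4 V

Open-circuit: V = 27.5 × 47.0/(68.0 + 47.0) = 11.2 V.
With the load, R2 becomes R2‖R_L = 41.59 kΩ, so V = 27.5 × 41.59/109.6 = 10.4 V.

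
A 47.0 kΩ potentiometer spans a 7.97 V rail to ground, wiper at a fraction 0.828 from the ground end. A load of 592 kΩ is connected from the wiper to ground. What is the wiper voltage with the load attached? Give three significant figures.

The wiper splits the pot into (1−α)R = 8.084 kΩ above and αR = 38.92 kΩ below.
Lower section ‖ load = 36.52 kΩ.
V_wiper = 7.97 × 36.52/(8.084 + 36.52) = 6.53 V.

V ≈ 6.53 V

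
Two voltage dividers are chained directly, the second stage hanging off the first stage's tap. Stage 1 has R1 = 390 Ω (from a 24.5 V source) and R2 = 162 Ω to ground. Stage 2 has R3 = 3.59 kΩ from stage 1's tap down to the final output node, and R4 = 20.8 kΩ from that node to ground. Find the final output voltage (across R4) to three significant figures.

Stage 2 presents R3+R4 = 24390 Ω as a load on stage 1's tap.
Stage 1's lower leg becomes R2‖(R3+R4) = 160.9 Ω, so V_mid = 24.5 × 160.9/550.9 = 7.157 V.
Stage 2 is itself unloaded: V_out = V_mid × R4/(R3+R4) = 7.157 × 20800/24390 = 6.10 V.

V_out ≈ 6.10 V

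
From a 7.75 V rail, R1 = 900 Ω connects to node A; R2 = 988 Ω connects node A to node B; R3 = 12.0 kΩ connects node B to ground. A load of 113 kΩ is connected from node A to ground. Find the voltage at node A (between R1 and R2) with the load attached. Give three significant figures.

V ≈ 7.19 V

Below node A the series string R2+R3 = 12990 Ω sits in parallel with the 113000 Ω load: 11650 Ω.
V_A = 7.75 × 11650/(900 + 11650) = 7.19 V.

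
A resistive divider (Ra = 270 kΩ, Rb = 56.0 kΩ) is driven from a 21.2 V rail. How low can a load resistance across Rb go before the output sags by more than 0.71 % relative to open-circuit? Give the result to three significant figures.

Output resistance R_th = Ra‖Rb = (270 × 56.0)/326.0 = 46.38 kΩ.
The fractional drop is R_th/(R_th + R_L); requiring this ≤ 0.00710 gives R_L ≥ R_th(1/0.00710 − 1) = 46.38 × 139.8 = 6.49 MΩ.

R_L(min) ≈ 6.49 MΩ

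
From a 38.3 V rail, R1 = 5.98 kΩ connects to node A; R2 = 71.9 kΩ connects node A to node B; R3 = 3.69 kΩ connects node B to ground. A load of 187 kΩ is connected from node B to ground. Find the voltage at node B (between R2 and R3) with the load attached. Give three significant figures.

At node B, R3 is in parallel with the load: R3‖R_L = 3.619 kΩ.
Below node A the resistance is R2 + (R3‖R_L) = 75.52 kΩ, so V_A = 38.3 × 75.52/81.50 = 35.49 V.
Then V_B = V_A × (R3‖R_L)/(R2 + R3‖R_L) = 35.49 × 3.619/75.52 = 1.70 V.

V ≈ 1.70 V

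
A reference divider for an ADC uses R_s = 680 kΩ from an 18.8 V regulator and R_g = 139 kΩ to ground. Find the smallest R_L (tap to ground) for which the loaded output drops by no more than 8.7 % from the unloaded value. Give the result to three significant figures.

R_L(min) ≈ 1.21 MΩ

Output resistance R_th = R_s‖R_g = (680 × 139)/819.0 = 115.4 kΩ.
The fractional drop is R_th/(R_th + R_L); requiring this ≤ 0.0870 gives R_L ≥ R_th(1/0.0870 − 1) = 115.4 × 10.49 = 1.21 MΩ.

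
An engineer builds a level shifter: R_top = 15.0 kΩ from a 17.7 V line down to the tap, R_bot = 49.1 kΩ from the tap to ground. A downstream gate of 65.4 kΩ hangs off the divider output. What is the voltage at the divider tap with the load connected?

V_out ≈ 11.5 V

The load sits in parallel with R_bot: R_bot‖R_L = (49.1 × 65.4) / (49.1 + 65.4) = 28.04 kΩ.
V_out = 17.7 × 28.04 / (15.0 + 28.04) = 17.7 × 28.04/43.04 = 11.5 V.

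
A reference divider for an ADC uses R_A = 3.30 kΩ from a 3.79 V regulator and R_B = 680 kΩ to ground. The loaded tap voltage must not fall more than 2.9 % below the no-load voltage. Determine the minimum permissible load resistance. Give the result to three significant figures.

R_L(min) ≈ 110 kΩ

Output resistance R_th = R_A‖R_B = (3.30 × 680)/683.3 = 3.284 kΩ.
The fractional drop is R_th/(R_th + R_L); requiring this ≤ 0.0290 gives R_L ≥ R_th(1/0.0290 − 1) = 3.284 × 33.48 = 110 kΩ.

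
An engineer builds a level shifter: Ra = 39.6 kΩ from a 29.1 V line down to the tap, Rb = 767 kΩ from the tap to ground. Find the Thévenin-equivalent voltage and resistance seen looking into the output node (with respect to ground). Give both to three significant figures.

V_th is the open-circuit tap voltage: 29.1 × 767/(39.6 + 767) = 27.7 V.
With the supply zeroed, Ra and Rb appear in parallel from the tap: R_th = Ra‖Rb = (39.6 × 767)/806.6 = 37.7 kΩ.

V_th = 27.7 V, R_th = 37.7 kΩ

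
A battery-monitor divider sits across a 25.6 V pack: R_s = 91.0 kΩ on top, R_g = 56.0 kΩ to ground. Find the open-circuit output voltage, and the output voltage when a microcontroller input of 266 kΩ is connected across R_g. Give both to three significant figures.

Unloaded: 9.75 V; loaded: 8.63 V

Open-circuit: V = 25.6 × 56.0/(91.0 + 56.0) = 9.75 V.
With the load, R_g becomes R_g‖R_L = 46.26 kΩ, so V = 25.6 × 46.26/137.3 = 8.63 V.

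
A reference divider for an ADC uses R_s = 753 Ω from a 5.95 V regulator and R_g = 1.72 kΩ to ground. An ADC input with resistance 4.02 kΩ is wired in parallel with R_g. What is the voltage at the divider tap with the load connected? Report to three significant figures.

V_out ≈ 3.66 V

The load sits in parallel with R_g: R_g‖R_L = (1720 × 4020) / (1720 + 4020) = 1205 Ω.
V_out = 5.95 × 1205 / (753 + 1205) = 5.95 × 1205/1958 = 3.66 V.
(Unloaded it would have been 4.14 V.)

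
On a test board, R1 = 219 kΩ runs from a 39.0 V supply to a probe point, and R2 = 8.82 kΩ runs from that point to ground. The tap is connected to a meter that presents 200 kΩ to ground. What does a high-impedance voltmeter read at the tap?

V_out ≈ 1.45 V

The load sits in parallel with R2: R2‖R_L = (8.82 × 200) / (8.82 + 200) = 8.447 kΩ.
V_out = 39.0 × 8.447 / (219 + 8.447) = 39.0 × 8.447/227.4 = 1.45 V.
(Unloaded it would have been 1.51 V.)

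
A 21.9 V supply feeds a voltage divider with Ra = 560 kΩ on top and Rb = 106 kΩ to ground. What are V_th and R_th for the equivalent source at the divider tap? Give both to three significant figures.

V_th is the open-circuit tap voltage: 21.9 × 106/(560 + 106) = 3.49 V.
With the supply zeroed, Ra and Rb appear in parallel from the tap: R_th = Ra‖Rb = (560 × 106)/666.0 = 89.1 kΩ.

V_th = 3.49 V, R_th = 89.1 kΩ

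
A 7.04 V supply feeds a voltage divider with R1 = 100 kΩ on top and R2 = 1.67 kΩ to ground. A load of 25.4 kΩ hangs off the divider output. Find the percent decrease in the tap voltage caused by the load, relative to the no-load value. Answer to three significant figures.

6.07 %

The divider's output (Thévenin) resistance is R1‖R2 = 1.643 kΩ.
Fractional drop under load = R_th/(R_th + R_L) = 1.643 / (1.643 + 25.4) = 0.06074.
So the output falls by 6.07 %.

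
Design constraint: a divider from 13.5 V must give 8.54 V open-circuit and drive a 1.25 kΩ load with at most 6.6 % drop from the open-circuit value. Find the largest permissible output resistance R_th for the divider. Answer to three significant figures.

R_th ≤ 88.3 Ω

Loading drop = R_th/(R_th + R_L) ≤ 0.0660, so R_th ≤ R_L · ε/(1−ε) = 1.25 kΩ × 0.0660/0.9340 = 88.3 Ω.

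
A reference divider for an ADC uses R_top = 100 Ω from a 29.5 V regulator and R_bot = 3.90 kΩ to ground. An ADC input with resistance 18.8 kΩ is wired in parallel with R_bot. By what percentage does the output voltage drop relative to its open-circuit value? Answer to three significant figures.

The divider's output (Thévenin) resistance is R_top‖R_bot = 97.50 Ω.
Fractional drop under load = R_th/(R_th + R_L) = 97.50 / (97.50 + 18800) = 0.005159.
So the output falls by 0.516 %.

0.516 %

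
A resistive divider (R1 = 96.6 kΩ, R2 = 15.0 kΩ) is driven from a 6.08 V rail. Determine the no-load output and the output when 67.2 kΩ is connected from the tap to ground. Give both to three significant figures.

Open-circuit: V = 6.08 × 15.0/(96.6 + 15.0) = 0.817 V.
With the load, R2 becomes R2‖R_L = 12.26 kΩ, so V = 6.08 × 12.26/108.9 = 0.685 V.

Unloaded: 0.817 V; loaded: 0.685 V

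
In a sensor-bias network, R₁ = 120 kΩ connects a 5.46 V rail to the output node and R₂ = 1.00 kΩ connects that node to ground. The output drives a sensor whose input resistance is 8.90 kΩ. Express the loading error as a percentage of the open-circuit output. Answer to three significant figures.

10.0 %

The divider's output (Thévenin) resistance is R₁‖R₂ = 0.9917 kΩ.
Fractional drop under load = R_th/(R_th + R_L) = 0.9917 / (0.9917 + 8.90) = 0.1003.
So the output falls by 10.0 %.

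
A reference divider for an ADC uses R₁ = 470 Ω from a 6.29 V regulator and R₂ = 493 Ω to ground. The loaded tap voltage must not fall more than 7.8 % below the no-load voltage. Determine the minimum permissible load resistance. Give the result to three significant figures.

Output resistance R_th = R₁‖R₂ = (470 × 493)/963.0 = 240.6 Ω.
The fractional drop is R_th/(R_th + R_L); requiring this ≤ 0.0780 gives R_L ≥ R_th(1/0.0780 − 1) = 240.6 × 11.82 = 2.84 kΩ.

R_L(min) ≈ 2.84 kΩ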